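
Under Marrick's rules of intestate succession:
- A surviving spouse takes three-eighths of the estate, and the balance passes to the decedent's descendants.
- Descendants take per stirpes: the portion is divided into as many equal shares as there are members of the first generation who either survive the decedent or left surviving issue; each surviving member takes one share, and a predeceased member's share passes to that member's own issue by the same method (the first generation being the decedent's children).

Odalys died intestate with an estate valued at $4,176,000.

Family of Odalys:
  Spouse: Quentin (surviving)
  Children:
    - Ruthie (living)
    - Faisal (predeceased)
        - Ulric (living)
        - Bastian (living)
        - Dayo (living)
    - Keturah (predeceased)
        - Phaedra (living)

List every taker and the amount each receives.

Quentin: $1,566,000; Ruthie: $870,000; Ulric: $290,000; Bastian: $290,000; Dayo: $290,000; Phaedra: $870,000

Quentin takes three-eighths of $4,176,000 = $1,566,000. The remaining $2,610,000 passes to the descendants.
The descendants' portion ($2,610,000) is divided into 3 shares of $870,000: Ruthie takes $870,000; Faisal's $870,000 share passes to Faisal's issue; Keturah's $870,000 share passes to Keturah's issue.
Faisal's share ($870,000) is divided into 3 shares of $290,000: Ulric, Bastian, and Dayo each take $290,000.
Keturah's share ($870,000) passes entirely to Phaedra.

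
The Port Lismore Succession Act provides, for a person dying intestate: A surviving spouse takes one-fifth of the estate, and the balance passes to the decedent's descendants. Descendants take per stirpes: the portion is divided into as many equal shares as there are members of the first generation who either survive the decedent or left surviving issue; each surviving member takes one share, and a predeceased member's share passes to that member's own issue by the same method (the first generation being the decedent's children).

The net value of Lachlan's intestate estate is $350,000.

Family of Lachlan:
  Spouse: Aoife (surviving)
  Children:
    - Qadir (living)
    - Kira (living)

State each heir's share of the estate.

Aoife: $70,000; Qadir: $140,000; Kira: $140,000

Aoife takes one-fifth of $350,000 = $70,000. The remaining $280,000 passes to the descendants.
The descendants' portion ($280,000) is divided into 2 shares of $140,000: Qadir and Kira each take $140,000.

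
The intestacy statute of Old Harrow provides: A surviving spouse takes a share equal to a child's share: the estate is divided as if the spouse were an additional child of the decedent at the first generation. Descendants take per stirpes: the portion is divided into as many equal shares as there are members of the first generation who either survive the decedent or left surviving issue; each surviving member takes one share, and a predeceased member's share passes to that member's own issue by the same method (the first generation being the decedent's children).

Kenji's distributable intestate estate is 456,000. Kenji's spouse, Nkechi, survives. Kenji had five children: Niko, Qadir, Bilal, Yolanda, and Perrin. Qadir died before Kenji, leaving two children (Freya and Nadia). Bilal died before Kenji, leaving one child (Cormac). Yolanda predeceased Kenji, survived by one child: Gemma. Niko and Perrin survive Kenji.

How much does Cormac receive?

The spouse counts as an additional share at the children's level, so there are 6 primary shares of 76,000. Nkechi takes one such share (76,000).
The children's combined portion (380,000) is divided into 5 shares of 76,000: Niko and Perrin each take 76,000; Qadir's 76,000 share passes to Qadir's issue; Bilal's 76,000 share passes to Bilal's issue; Yolanda's 76,000 share passes to Yolanda's issue.
Qadir's share (76,000) is divided into 2 shares of 38,000: Freya and Nadia each take 38,000.
Bilal's share (76,000) passes entirely to Cormac.
Yolanda's share (76,000) passes entirely to Gemma.

Cormac receives 76,000.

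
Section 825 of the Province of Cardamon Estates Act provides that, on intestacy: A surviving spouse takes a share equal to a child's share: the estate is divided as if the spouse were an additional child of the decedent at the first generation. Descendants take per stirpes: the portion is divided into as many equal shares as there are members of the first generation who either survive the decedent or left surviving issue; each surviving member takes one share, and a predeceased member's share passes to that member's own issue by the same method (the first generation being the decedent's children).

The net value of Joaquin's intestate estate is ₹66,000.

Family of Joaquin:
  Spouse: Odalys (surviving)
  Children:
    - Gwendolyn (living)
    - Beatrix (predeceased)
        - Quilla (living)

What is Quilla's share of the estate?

The spouse counts as an additional share at the children's level, so there are 3 primary shares of ₹22,000. Odalys takes one such share (₹22,000).
The children's combined portion (₹44,000) is divided into 2 shares of ₹22,000: Gwendolyn takes ₹22,000; Beatrix's ₹22,000 share passes to Beatrix's issue.
Beatrix's share (₹22,000) passes entirely to Quilla.

Quilla receives ₹22,000.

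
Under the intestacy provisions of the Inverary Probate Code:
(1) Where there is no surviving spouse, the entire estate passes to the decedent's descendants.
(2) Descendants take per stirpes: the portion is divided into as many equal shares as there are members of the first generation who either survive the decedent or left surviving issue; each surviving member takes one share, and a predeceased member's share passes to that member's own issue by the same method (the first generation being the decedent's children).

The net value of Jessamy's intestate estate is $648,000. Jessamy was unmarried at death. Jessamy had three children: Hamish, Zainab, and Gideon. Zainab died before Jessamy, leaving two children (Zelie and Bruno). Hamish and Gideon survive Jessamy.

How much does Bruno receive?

Bruno receives $108,000.

The entire $648,000 passes to the descendants.
That amount ($648,000) is divided into 3 shares of $216,000: Hamish and Gideon each take $216,000; Zainab's $216,000 share passes to Zainab's issue.
Zainab's share ($216,000) is divided into 2 shares of $108,000: Zelie and Bruno each take $108,000.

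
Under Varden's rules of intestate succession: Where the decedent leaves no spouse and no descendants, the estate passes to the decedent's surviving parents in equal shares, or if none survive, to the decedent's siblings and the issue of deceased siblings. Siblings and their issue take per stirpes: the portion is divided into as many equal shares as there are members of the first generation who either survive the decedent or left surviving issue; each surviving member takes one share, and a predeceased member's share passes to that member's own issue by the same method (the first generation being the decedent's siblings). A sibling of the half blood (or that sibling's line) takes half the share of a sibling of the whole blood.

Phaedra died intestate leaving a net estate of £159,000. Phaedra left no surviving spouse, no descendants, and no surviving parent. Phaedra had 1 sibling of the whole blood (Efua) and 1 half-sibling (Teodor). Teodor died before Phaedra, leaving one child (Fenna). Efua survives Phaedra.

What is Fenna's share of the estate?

Fenna receives £53,000.

The entire £159,000 passes to the siblings and their issue.
Counting each half-blood sibling's line as half a unit, there are 3/2 units in £159,000, so one unit is £106,000. Whole-blood lines (Efua) take £106,000 each; half-blood lines (Teodor) take £53,000 each.
Teodor's share (£53,000) passes entirely to Fenna.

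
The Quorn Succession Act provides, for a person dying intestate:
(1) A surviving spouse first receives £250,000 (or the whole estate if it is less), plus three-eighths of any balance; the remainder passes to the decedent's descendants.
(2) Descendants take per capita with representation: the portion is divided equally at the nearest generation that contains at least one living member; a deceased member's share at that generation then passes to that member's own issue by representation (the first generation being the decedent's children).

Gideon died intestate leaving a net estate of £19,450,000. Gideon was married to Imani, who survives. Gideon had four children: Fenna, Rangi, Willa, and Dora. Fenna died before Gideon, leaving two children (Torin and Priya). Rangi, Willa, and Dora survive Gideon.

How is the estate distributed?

Imani first takes £250,000, leaving a balance of £19,200,000. Imani then takes three-eighths of the balance (£7,200,000), for a total of £7,450,000. The remaining £12,000,000 passes to the descendants.
The descendants' portion (£12,000,000) is divided into 4 shares of £3,000,000: Rangi, Willa, and Dora each take £3,000,000; Fenna's £3,000,000 share passes to Fenna's issue.
Fenna's share (£3,000,000) is divided into 2 shares of £1,500,000: Torin and Priya each take £1,500,000.

Imani: £7,450,000; Torin: £1,500,000; Priya: £1,500,000; Rangi: £3,000,000; Willa: £3,000,000; Dora: £3,000,000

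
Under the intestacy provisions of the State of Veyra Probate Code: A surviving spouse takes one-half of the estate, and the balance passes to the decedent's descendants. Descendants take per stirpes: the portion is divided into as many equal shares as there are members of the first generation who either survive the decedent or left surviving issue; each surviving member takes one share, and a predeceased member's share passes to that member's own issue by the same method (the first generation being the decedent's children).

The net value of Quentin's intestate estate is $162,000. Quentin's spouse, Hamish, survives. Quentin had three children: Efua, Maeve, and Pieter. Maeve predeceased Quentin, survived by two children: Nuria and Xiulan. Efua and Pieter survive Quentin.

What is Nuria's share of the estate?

Hamish takes one-half of $162,000 = $81,000. The remaining $81,000 passes to the descendants.
The descendants' portion ($81,000) is divided into 3 shares of $27,000: Efua and Pieter each take $27,000; Maeve's $27,000 share passes to Maeve's issue.
Maeve's share ($27,000) is divided into 2 shares of $13,500: Nuria and Xiulan each take $13,500.

Nuria receives $13,500.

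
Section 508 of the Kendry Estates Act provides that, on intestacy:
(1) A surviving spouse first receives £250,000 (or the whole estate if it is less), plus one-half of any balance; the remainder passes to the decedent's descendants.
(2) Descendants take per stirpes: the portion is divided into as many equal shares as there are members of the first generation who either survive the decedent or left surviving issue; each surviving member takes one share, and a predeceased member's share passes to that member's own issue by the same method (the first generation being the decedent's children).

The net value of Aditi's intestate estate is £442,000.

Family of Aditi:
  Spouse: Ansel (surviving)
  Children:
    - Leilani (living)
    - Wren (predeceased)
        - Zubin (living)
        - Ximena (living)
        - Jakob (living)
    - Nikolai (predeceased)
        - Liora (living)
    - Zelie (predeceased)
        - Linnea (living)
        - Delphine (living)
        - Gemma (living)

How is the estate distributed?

Ansel: £346,000; Leilani: £24,000; Zubin: £8,000; Ximena: £8,000; Jakob: £8,000; Liora: £24,000; Linnea: £8,000; Delphine: £8,000; Gemma: £8,000

Ansel first takes £250,000, leaving a balance of £192,000. Ansel then takes one-half of the balance (£96,000), for a total of £346,000. The remaining £96,000 passes to the descendants.
The descendants' portion (£96,000) is divided into 4 shares of £24,000: Leilani takes £24,000; Wren's £24,000 share passes to Wren's issue; Nikolai's £24,000 share passes to Nikolai's issue; Zelie's £24,000 share passes to Zelie's issue.
Wren's share (£24,000) is divided into 3 shares of £8,000: Zubin, Ximena, and Jakob each take £8,000.
Nikolai's share (£24,000) passes entirely to Liora.
Zelie's share (£24,000) is divided into 3 shares of £8,000: Linnea, Delphine, and Gemma each take £8,000.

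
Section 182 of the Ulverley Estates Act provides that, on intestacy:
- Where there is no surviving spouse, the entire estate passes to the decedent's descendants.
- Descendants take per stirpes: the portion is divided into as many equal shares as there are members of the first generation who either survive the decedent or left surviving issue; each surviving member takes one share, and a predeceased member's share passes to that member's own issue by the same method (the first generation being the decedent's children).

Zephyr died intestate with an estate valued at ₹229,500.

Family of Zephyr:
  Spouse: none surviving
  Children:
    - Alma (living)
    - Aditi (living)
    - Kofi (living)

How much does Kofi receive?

The entire ₹229,500 passes to the descendants.
That amount (₹229,500) is divided into 3 shares of ₹76,500: Alma, Aditi, and Kofi each take ₹76,500.

Kofi receives ₹76,500.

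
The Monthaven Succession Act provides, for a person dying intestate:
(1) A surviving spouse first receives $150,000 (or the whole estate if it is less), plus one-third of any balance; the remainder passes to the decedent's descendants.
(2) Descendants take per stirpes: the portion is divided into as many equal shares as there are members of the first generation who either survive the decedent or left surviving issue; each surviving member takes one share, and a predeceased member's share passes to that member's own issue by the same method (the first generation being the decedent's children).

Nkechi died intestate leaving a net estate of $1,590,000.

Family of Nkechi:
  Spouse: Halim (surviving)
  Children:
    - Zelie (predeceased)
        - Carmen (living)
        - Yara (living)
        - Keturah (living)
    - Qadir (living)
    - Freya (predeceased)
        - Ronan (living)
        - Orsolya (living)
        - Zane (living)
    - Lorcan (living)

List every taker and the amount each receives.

Halim: $630,000; Carmen: $80,000; Yara: $80,000; Keturah: $80,000; Qadir: $240,000; Ronan: $80,000; Orsolya: $80,000; Zane: $80,000; Lorcan: $240,000

Halim first takes $150,000, leaving a balance of $1,440,000. Halim then takes one-third of the balance ($480,000), for a total of $630,000. The remaining $960,000 passes to the descendants.
The descendants' portion ($960,000) is divided into 4 shares of $240,000: Qadir and Lorcan each take $240,000; Zelie's $240,000 share passes to Zelie's issue; Freya's $240,000 share passes to Freya's issue.
Zelie's share ($240,000) is divided into 3 shares of $80,000: Carmen, Yara, and Keturah each take $80,000.
Freya's share ($240,000) is divided into 3 shares of $80,000: Ronan, Orsolya, and Zane each take $80,000.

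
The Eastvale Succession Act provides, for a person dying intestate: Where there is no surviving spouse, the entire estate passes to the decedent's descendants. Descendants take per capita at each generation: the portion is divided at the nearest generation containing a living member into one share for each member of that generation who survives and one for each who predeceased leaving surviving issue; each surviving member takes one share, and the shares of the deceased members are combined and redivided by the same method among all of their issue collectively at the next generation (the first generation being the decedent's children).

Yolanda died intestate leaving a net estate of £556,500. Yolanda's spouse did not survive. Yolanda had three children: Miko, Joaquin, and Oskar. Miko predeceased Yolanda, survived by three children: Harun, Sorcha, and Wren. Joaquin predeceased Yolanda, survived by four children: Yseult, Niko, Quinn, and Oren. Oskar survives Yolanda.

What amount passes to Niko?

The entire £556,500 passes to the descendants.
That amount (£556,500) is divided at the children's generation into 3 shares of £185,500. Oskar takes £185,500. The 2 shares of the deceased (Miko and Joaquin) are combined into a pool of £371,000.
That pool (£371,000) is divided at the grandchildren's generation equally among Harun, Sorcha, Wren, Yseult, Niko, Quinn, and Oren: £53,000 each.

Niko receives £53,000.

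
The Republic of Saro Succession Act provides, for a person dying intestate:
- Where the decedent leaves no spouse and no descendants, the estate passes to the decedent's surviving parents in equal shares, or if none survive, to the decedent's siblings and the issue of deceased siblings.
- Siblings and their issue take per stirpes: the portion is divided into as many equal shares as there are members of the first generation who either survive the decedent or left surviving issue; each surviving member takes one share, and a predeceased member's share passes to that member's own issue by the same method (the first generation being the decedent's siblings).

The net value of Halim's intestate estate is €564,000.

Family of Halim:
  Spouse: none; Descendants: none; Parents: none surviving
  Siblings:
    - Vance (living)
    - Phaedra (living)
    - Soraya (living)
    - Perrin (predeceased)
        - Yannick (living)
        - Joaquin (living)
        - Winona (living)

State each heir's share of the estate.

Vance: €141,000; Phaedra: €141,000; Soraya: €141,000; Yannick: €47,000; Joaquin: €47,000; Winona: €47,000

The entire €564,000 passes to the siblings and their issue.
That amount (€564,000) is divided into 4 shares of €141,000: Vance, Phaedra, and Soraya each take €141,000; Perrin's €141,000 share passes to Perrin's issue.
Perrin's share (€141,000) is divided into 3 shares of €47,000: Yannick, Joaquin, and Winona each take €47,000.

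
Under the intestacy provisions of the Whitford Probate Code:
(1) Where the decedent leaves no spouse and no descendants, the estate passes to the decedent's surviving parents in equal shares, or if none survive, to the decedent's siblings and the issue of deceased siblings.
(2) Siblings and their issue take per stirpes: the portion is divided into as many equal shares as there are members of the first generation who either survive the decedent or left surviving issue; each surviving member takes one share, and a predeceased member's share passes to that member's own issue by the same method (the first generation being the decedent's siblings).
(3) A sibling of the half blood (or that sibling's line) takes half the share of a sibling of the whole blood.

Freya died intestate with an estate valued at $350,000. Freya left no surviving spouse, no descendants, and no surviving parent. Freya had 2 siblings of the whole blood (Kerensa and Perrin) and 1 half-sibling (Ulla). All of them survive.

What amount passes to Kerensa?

The entire $350,000 passes to the siblings and their issue.
Counting each half-blood sibling's line as half a unit, there are 5/2 units in $350,000, so one unit is $140,000. Whole-blood lines (Kerensa and Perrin) take $140,000 each; half-blood lines (Ulla) take $70,000 each.

Kerensa receives $140,000.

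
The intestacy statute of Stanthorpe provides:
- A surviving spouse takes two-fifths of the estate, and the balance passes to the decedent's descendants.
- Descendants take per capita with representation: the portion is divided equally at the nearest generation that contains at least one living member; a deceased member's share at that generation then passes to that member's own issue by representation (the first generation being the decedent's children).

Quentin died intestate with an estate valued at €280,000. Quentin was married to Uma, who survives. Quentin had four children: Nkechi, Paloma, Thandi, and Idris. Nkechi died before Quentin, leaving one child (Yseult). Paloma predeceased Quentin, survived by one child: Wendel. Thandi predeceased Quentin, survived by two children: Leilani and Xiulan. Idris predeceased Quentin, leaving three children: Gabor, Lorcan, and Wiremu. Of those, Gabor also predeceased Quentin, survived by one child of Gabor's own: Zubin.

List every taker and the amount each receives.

Uma takes two-fifths of €280,000 = €112,000. The remaining €168,000 passes to the descendants.
No child survives, so the initial division is made at the grandchildren's generation.
The descendants' portion (€168,000) is divided into 7 shares of €24,000: Yseult, Wendel, Leilani, Xiulan, Lorcan, and Wiremu each take €24,000; Gabor's €24,000 share passes to Gabor's issue.
Gabor's share (€24,000) passes entirely to Zubin.

Uma: €112,000; Yseult: €24,000; Wendel: €24,000; Leilani: €24,000; Xiulan: €24,000; Zubin: €24,000; Lorcan: €24,000; Wiremu: €24,000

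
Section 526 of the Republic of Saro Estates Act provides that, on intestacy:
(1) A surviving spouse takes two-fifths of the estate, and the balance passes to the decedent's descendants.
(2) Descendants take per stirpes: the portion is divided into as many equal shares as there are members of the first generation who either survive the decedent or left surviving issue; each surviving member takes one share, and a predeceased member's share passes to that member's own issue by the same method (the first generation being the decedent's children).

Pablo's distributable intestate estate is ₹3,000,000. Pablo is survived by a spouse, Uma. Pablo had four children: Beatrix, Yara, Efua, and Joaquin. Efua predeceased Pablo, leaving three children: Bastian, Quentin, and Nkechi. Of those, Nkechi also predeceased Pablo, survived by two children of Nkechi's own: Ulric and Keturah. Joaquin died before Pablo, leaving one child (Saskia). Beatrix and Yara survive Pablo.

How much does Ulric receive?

Ulric receives ₹75,000.

Uma takes two-fifths of ₹3,000,000 = ₹1,200,000. The remaining ₹1,800,000 passes to the descendants.
The descendants' portion (₹1,800,000) is divided into 4 shares of ₹450,000: Beatrix and Yara each take ₹450,000; Efua's ₹450,000 share passes to Efua's issue; Joaquin's ₹450,000 share passes to Joaquin's issue.
Efua's share (₹450,000) is divided into 3 shares of ₹150,000: Bastian and Quentin each take ₹150,000; Nkechi's ₹150,000 share passes to Nkechi's issue.
Nkechi's share (₹150,000) is divided into 2 shares of ₹75,000: Ulric and Keturah each take ₹75,000.
Joaquin's share (₹450,000) passes entirely to Saskia.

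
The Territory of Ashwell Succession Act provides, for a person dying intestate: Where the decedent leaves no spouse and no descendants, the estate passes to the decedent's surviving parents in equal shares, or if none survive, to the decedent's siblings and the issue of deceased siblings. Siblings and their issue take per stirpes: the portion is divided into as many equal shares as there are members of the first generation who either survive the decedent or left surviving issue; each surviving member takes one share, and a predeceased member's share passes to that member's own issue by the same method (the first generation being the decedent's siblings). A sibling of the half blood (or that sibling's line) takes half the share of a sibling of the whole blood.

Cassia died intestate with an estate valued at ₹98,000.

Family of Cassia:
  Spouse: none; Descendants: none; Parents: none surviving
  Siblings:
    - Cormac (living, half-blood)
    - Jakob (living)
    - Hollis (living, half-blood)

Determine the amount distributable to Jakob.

Jakob receives ₹49,000.

The entire ₹98,000 passes to the siblings and their issue.
Counting each half-blood sibling's line as half a unit, there are 2 units in ₹98,000, so one unit is ₹49,000. Whole-blood lines (Jakob) take ₹49,000 each; half-blood lines (Cormac and Hollis) take ₹24,500 each.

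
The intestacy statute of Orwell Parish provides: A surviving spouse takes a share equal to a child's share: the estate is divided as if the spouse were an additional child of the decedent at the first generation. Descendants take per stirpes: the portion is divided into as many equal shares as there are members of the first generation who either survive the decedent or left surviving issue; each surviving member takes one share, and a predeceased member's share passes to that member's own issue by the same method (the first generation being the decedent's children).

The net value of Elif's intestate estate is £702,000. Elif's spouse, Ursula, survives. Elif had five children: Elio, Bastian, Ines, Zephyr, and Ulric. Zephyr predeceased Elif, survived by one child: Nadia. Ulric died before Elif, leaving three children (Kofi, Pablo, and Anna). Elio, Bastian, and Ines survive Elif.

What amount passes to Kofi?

Kofi receives £39,000.

The spouse counts as an additional share at the children's level, so there are 6 primary shares of £117,000. Ursula takes one such share (£117,000).
The children's combined portion (£585,000) is divided into 5 shares of £117,000: Elio, Bastian, and Ines each take £117,000; Zephyr's £117,000 share passes to Zephyr's issue; Ulric's £117,000 share passes to Ulric's issue.
Zephyr's share (£117,000) passes entirely to Nadia.
Ulric's share (£117,000) is divided into 3 shares of £39,000: Kofi, Pablo, and Anna each take £39,000.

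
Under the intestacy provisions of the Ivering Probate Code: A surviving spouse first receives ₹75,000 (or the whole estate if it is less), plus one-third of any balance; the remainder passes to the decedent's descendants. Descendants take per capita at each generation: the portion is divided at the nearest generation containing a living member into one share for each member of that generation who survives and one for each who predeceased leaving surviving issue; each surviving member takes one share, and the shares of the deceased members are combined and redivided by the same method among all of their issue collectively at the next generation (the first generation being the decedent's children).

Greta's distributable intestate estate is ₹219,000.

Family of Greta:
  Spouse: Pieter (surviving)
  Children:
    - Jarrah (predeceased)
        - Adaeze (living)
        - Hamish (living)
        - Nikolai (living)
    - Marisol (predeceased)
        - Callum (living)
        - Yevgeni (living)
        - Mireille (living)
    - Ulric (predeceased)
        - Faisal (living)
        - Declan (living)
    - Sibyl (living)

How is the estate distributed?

Pieter: ₹123,000; Adaeze: ₹9,000; Hamish: ₹9,000; Nikolai: ₹9,000; Callum: ₹9,000; Yevgeni: ₹9,000; Mireille: ₹9,000; Faisal: ₹9,000; Declan: ₹9,000; Sibyl: ₹24,000

Pieter first takes ₹75,000, leaving a balance of ₹144,000. Pieter then takes one-third of the balance (₹48,000), for a total of ₹123,000. The remaining ₹96,000 passes to the descendants.
The descendants' portion (₹96,000) is divided at the children's generation into 4 shares of ₹24,000. Sibyl takes ₹24,000. The 3 shares of the deceased (Jarrah, Marisol, and Ulric) are combined into a pool of ₹72,000.
That pool (₹72,000) is divided at the grandchildren's generation equally among Adaeze, Hamish, Nikolai, Callum, Yevgeni, Mireille, Faisal, and Declan: ₹9,000 each.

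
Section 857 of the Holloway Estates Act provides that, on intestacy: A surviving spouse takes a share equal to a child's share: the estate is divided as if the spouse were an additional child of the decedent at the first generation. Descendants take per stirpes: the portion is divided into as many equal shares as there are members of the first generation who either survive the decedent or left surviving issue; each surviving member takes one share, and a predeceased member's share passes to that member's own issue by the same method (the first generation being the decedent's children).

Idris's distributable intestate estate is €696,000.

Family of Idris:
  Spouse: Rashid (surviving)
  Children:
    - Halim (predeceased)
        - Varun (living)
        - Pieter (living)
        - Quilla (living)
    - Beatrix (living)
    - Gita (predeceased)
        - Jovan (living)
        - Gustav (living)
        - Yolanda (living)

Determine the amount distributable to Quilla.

The spouse counts as an additional share at the children's level, so there are 4 primary shares of €174,000. Rashid takes one such share (€174,000).
The children's combined portion (€522,000) is divided into 3 shares of €174,000: Beatrix takes €174,000; Halim's €174,000 share passes to Halim's issue; Gita's €174,000 share passes to Gita's issue.
Halim's share (€174,000) is divided into 3 shares of €58,000: Varun, Pieter, and Quilla each take €58,000.
Gita's share (€174,000) is divided into 3 shares of €58,000: Jovan, Gustav, and Yolanda each take €58,000.

Quilla receives €58,000.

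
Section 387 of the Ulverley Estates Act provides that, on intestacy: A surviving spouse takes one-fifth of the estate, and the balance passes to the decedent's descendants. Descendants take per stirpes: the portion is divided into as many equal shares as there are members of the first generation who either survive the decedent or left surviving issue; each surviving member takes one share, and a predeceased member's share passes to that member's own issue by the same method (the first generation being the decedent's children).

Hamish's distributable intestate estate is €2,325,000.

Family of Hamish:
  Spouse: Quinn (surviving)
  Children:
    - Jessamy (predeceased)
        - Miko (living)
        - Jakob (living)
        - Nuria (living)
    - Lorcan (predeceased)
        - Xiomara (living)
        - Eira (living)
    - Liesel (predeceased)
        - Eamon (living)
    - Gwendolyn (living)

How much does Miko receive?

Quinn takes one-fifth of €2,325,000 = €465,000. The remaining €1,860,000 passes to the descendants.
The descendants' portion (€1,860,000) is divided into 4 shares of €465,000: Gwendolyn takes €465,000; Jessamy's €465,000 share passes to Jessamy's issue; Lorcan's €465,000 share passes to Lorcan's issue; Liesel's €465,000 share passes to Liesel's issue.
Jessamy's share (€465,000) is divided into 3 shares of €155,000: Miko, Jakob, and Nuria each take €155,000.
Lorcan's share (€465,000) is divided into 2 shares of €232,500: Xiomara and Eira each take €232,500.
Liesel's share (€465,000) passes entirely to Eamon.

Miko receives €155,000.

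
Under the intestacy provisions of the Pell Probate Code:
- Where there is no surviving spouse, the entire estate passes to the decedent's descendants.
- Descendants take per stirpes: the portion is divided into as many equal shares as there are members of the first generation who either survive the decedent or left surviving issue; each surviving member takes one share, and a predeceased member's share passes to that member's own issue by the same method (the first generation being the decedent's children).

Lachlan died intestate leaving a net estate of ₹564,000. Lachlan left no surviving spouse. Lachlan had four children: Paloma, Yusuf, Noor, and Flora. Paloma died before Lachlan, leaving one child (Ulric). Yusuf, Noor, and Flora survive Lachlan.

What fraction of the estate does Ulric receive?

Ulric receives 1/4 of the estate.

The entire ₹564,000 passes to the descendants.
That amount (₹564,000) is divided into 4 shares of ₹141,000: Yusuf, Noor, and Flora each take ₹141,000; Paloma's ₹141,000 share passes to Paloma's issue.
Paloma's share (₹141,000) passes entirely to Ulric.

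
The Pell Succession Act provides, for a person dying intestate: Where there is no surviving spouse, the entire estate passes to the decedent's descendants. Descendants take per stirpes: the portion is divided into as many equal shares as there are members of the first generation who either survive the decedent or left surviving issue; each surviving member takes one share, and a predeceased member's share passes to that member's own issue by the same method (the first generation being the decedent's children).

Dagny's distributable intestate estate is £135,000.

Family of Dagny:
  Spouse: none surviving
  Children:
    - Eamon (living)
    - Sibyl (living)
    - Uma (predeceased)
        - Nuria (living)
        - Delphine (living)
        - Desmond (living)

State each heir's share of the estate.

The entire £135,000 passes to the descendants.
That amount (£135,000) is divided into 3 shares of £45,000: Eamon and Sibyl each take £45,000; Uma's £45,000 share passes to Uma's issue.
Uma's share (£45,000) is divided into 3 shares of £15,000: Nuria, Delphine, and Desmond each take £15,000.

Eamon: £45,000; Sibyl: £45,000; Nuria: £15,000; Delphine: £15,000; Desmond: £15,000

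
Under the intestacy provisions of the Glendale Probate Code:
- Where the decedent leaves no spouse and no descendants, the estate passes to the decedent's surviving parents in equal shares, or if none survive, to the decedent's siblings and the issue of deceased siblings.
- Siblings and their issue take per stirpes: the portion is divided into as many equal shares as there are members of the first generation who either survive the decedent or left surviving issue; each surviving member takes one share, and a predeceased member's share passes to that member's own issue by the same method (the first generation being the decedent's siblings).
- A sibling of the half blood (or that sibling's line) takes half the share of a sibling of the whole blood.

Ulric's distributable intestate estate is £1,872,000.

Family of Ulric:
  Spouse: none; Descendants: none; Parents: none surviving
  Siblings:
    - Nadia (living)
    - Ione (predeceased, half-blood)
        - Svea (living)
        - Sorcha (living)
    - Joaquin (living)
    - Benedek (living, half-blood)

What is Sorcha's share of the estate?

Sorcha receives £156,000.

The entire £1,872,000 passes to the siblings and their issue.
Counting each half-blood sibling's line as half a unit, there are 3 units in £1,872,000, so one unit is £624,000. Whole-blood lines (Nadia and Joaquin) take £624,000 each; half-blood lines (Ione and Benedek) take £312,000 each.
Ione's share (£312,000) is divided into 2 shares of £156,000: Svea and Sorcha each take £156,000.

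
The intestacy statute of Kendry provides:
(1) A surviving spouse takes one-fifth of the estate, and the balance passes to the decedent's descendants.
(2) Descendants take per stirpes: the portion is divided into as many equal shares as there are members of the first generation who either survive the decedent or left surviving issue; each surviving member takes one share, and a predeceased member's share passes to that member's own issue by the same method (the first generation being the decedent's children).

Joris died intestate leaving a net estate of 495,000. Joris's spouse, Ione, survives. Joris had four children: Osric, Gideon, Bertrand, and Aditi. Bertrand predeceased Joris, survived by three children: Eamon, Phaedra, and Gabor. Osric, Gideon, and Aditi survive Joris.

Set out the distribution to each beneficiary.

Ione: 99,000; Osric: 99,000; Gideon: 99,000; Eamon: 33,000; Phaedra: 33,000; Gabor: 33,000; Aditi: 99,000

Ione takes one-fifth of 495,000 = 99,000. The remaining 396,000 passes to the descendants.
The descendants' portion (396,000) is divided into 4 shares of 99,000: Osric, Gideon, and Aditi each take 99,000; Bertrand's 99,000 share passes to Bertrand's issue.
Bertrand's share (99,000) is divided into 3 shares of 33,000: Eamon, Phaedra, and Gabor each take 33,000.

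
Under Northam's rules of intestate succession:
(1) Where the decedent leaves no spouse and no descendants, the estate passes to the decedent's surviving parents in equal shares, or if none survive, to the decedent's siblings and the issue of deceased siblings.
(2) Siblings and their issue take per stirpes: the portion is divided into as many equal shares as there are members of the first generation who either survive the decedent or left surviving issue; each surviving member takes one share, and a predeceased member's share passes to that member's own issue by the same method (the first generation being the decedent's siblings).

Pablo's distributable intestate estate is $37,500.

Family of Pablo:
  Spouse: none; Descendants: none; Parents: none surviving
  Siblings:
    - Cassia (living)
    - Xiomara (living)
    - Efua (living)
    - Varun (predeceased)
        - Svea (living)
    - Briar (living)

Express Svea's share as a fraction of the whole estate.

Svea receives 1/5 of the estate.

The entire $37,500 passes to the siblings and their issue.
That amount ($37,500) is divided into 5 shares of $7,500: Cassia, Xiomara, Efua, and Briar each take $7,500; Varun's $7,500 share passes to Varun's issue.
Varun's share ($7,500) passes entirely to Svea.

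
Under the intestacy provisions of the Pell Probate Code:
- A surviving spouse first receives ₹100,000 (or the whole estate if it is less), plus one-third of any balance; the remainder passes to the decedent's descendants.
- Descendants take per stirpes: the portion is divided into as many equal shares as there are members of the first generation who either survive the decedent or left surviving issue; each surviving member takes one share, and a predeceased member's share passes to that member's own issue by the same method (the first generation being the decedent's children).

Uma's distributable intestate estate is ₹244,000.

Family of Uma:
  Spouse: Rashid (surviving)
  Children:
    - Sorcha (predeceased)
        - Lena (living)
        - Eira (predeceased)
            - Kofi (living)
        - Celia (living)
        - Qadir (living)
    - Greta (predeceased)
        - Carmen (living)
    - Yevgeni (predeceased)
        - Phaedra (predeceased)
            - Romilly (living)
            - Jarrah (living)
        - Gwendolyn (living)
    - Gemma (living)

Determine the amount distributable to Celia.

Celia receives ₹6,000.

Rashid first takes ₹100,000, leaving a balance of ₹144,000. Rashid then takes one-third of the balance (₹48,000), for a total of ₹148,000. The remaining ₹96,000 passes to the descendants.
The descendants' portion (₹96,000) is divided into 4 shares of ₹24,000: Gemma takes ₹24,000; Sorcha's ₹24,000 share passes to Sorcha's issue; Greta's ₹24,000 share passes to Greta's issue; Yevgeni's ₹24,000 share passes to Yevgeni's issue.
Sorcha's share (₹24,000) is divided into 4 shares of ₹6,000: Lena, Celia, and Qadir each take ₹6,000; Eira's ₹6,000 share passes to Eira's issue.
Eira's share (₹6,000) passes entirely to Kofi.
Greta's share (₹24,000) passes entirely to Carmen.
Yevgeni's share (₹24,000) is divided into 2 shares of ₹12,000: Gwendolyn takes ₹12,000; Phaedra's ₹12,000 share passes to Phaedra's issue.
Phaedra's share (₹12,000) is divided into 2 shares of ₹6,000: Romilly and Jarrah each take ₹6,000.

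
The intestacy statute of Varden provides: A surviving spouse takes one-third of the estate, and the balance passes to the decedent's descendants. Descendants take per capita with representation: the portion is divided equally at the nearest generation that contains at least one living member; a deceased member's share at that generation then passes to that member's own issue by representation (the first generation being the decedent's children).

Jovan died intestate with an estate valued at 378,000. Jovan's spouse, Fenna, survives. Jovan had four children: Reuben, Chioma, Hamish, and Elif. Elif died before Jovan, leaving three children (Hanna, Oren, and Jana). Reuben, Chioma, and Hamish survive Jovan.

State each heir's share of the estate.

Fenna: 126,000; Reuben: 63,000; Chioma: 63,000; Hamish: 63,000; Hanna: 21,000; Oren: 21,000; Jana: 21,000

Fenna takes one-third of 378,000 = 126,000. The remaining 252,000 passes to the descendants.
The descendants' portion (252,000) is divided into 4 shares of 63,000: Reuben, Chioma, and Hamish each take 63,000; Elif's 63,000 share passes to Elif's issue.
Elif's share (63,000) is divided into 3 shares of 21,000: Hanna, Oren, and Jana each take 21,000.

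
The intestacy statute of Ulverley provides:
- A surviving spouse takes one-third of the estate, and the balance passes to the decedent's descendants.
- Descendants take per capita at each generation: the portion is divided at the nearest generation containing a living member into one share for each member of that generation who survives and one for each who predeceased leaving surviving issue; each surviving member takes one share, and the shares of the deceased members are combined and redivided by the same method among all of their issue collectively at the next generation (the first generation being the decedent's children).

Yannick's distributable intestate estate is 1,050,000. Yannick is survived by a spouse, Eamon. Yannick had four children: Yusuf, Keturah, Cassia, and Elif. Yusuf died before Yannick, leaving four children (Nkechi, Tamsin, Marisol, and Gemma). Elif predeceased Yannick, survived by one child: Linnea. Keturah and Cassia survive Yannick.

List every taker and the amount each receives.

Eamon takes one-third of 1,050,000 = 350,000. The remaining 700,000 passes to the descendants.
The descendants' portion (700,000) is divided at the children's generation into 4 shares of 175,000. Keturah and Cassia each take 175,000. The 2 shares of the deceased (Yusuf and Elif) are combined into a pool of 350,000.
That pool (350,000) is divided at the grandchildren's generation equally among Nkechi, Tamsin, Marisol, Gemma, and Linnea: 70,000 each.

Eamon: 350,000; Nkechi: 70,000; Tamsin: 70,000; Marisol: 70,000; Gemma: 70,000; Keturah: 175,000; Cassia: 175,000; Linnea: 70,000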